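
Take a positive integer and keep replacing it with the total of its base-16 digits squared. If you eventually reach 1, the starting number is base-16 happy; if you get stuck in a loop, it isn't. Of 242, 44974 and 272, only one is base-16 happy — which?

242: 242 → 229 → 221 → 338 → 30 → 197 → 169 → 181 → 146 → 85 → 50 → 13 → 169  — repeats 169 (not base-16 happy)
44974: 44974 → 621 → 209 → 170 → 200 → 208 → 169 → 181 → 146 → 85 → 50 → 13 → 169  — repeats 169 (not base-16 happy)
272: 272 → 2 → 4 → 16 → 1  — reaches 1 (base-16 happy)

272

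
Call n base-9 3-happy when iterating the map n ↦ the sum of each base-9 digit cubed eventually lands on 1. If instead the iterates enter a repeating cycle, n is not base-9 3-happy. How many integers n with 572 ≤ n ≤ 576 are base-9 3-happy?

1

572: 572 → 468 → 468  (repeats 468)
573: 573 → 559 → 729 → 1  (reaches 1)
574: 574 → 686 → 584 → 856 → 128 → 134 → 638 → 1198 → 470 → 476 → 980 → 540 → 432 → 152 → 856  (repeats 856)
575: 575 → 855 → 127 → 127  (repeats 127)
576: 576 → 344 → 80 → 1024 → 496 → 218 → 232 → 694 → 638 → 1198 → 470 → 476 → 980 → 540 → 432 → 152 → 856 → 128 → 134 → 638  (repeats 638)
base-9 3-happy: 573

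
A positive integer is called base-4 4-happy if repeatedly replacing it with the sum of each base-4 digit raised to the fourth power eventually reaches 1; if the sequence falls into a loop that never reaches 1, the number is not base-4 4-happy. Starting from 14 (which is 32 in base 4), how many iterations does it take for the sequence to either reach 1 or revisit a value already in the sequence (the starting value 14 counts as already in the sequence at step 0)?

6

14 = (3,2)_4 → 3⁴ + 2⁴ = 81 + 16 = 97
97 = (1,2,0,1)_4 → 1⁴ + 2⁴ + 0⁴ + 1⁴ = 1 + 16 + 0 + 1 = 18
18 = (1,0,2)_4 → 1⁴ + 0⁴ + 2⁴ = 1 + 0 + 16 = 17
17 = (1,0,1)_4 → 1⁴ + 0⁴ + 1⁴ = 1 + 0 + 1 = 2
2 = (2)_4 → 2⁴ = 16
16 = (1,0,0)_4 → 1⁴ + 0⁴ + 0⁴ = 1 + 0 + 0 = 1  — reached 1.
That took 6 steps.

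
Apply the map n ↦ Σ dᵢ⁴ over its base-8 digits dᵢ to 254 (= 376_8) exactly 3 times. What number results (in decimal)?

2673

254 = (3,7,6)_8 → 3⁴ + 7⁴ + 6⁴ = 81 + 2401 + 1296 = 3778
3778 = (7,3,0,2)_8 → 7⁴ + 3⁴ + 0⁴ + 2⁴ = 2401 + 81 + 0 + 16 = 2498
2498 = (4,7,0,2)_8 → 4⁴ + 7⁴ + 0⁴ + 2⁴ = 256 + 2401 + 0 + 16 = 2673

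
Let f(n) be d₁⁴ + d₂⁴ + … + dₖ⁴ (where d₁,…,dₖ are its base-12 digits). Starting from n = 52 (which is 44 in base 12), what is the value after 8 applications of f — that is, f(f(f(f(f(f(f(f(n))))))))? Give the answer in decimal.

52 = (4,4)_12 → 4⁴ + 4⁴ = 512
512 = (3,6,8)_12 → 3⁴ + 6⁴ + 8⁴ = 5473
5473 = (3,2,0,1)_12 → 3⁴ + 2⁴ + 0⁴ + 1⁴ = 98
98 = (8,2)_12 → 8⁴ + 2⁴ = 4112
4112 = (2,4,6,8)_12 → 2⁴ + 4⁴ + 6⁴ + 8⁴ = 5664
5664 = (3,3,4,0)_12 → 3⁴ + 3⁴ + 4⁴ + 0⁴ = 418
418 = (2,10,10)_12 → 2⁴ + 10⁴ + 10⁴ = 20016
20016 = (11,7,0,0)_12 → 11⁴ + 7⁴ + 0⁴ + 0⁴ = 17042

17042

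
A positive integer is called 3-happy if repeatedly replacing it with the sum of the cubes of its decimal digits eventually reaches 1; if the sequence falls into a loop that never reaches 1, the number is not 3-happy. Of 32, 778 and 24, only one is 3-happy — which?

778

32: 32 → 35 → 152 → 134 → 92 → 737 → 713 → 371 → 371  — repeats 371 (not 3-happy)
778: 778 → 1198 → 1243 → 100 → 1  — reaches 1 (3-happy)
24: 24 → 72 → 351 → 153 → 153  — repeats 153 (not 3-happy)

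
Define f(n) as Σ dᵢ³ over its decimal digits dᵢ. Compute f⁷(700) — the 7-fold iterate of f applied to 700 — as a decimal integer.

370

700 → 7³ + 0³ + 0³ = 343
343 → 3³ + 4³ + 3³ = 118
118 → 1³ + 1³ + 8³ = 514
514 → 5³ + 1³ + 4³ = 190
190 → 1³ + 9³ + 0³ = 730
730 → 7³ + 3³ + 0³ = 370
370 → 3³ + 7³ + 0³ = 370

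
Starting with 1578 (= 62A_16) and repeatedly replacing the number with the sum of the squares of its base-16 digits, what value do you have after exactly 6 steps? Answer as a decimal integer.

85

1578 = (6,2,10)_16 → 6² + 2² + 10² = 36 + 4 + 100 = 140
140 = (8,12)_16 → 8² + 12² = 64 + 144 = 208
208 = (13,0)_16 → 13² + 0² = 169 + 0 = 169
169 = (10,9)_16 → 10² + 9² = 100 + 81 = 181
181 = (11,5)_16 → 11² + 5² = 121 + 25 = 146
146 = (9,2)_16 → 9² + 2² = 81 + 4 = 85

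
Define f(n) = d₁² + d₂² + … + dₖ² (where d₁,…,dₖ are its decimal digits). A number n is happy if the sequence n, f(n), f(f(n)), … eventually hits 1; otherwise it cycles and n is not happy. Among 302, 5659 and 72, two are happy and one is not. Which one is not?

72

302: 302 → 13 → 10 → 1  — reaches 1 (happy)
5659: 5659 → 167 → 86 → 100 → 1  — reaches 1 (happy)
72: 72 → 53 → 34 → 25 → 29 → 85 → 89 → 145 → 42 → 20 → 4 → 16 → 37 → 58 → 89  — repeats 89 (not happy)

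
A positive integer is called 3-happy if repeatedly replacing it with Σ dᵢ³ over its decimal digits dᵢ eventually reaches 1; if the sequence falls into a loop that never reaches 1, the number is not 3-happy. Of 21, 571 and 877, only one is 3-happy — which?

21: 21 → 9 → 729 → 1080 → 513 → 153 → 153  — repeats 153 (not 3-happy)
571: 571 → 469 → 1009 → 730 → 370 → 370  — repeats 370 (not 3-happy)
877: 877 → 1198 → 1243 → 100 → 1  — reaches 1 (3-happy)

877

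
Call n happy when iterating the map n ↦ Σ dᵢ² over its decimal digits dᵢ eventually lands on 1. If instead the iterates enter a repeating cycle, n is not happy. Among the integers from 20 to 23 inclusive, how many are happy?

1

20: 20 → 4 → 16 → 37 → 58 → 89 → 145 → 42 → 20  (repeats 20)
21: 21 → 5 → 25 → 29 → 85 → 89 → 145 → 42 → 20 → 4 → 16 → 37 → 58 → 89  (repeats 89)
22: 22 → 8 → 64 → 52 → 29 → 85 → 89 → 145 → 42 → 20 → 4 → 16 → 37 → 58 → 89  (repeats 89)
23: 23 → 13 → 10 → 1  (reaches 1)
happy: 23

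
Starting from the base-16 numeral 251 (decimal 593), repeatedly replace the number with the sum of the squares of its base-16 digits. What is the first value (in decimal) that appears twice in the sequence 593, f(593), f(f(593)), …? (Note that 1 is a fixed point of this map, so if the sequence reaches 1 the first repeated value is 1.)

593 = (2,5,1)_16 → 30
30 = (1,14)_16 → 197
197 = (12,5)_16 → 169
169 = (10,9)_16 → 181
181 = (11,5)_16 → 146
146 = (9,2)_16 → 85
85 = (5,5)_16 → 50
50 = (3,2)_16 → 13
13 = (13)_16 → 169  — 169 already appeared earlier.

169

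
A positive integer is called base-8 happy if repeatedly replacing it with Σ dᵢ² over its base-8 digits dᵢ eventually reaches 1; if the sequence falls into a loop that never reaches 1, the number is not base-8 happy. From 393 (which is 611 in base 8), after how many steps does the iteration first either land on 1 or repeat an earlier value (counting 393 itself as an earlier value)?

3

393 = (6,1,1)_8 → 6² + 1² + 1² = 38
38 = (4,6)_8 → 4² + 6² = 52
52 = (6,4)_8 → 6² + 4² = 52  — 52 repeats.
That took 3 steps.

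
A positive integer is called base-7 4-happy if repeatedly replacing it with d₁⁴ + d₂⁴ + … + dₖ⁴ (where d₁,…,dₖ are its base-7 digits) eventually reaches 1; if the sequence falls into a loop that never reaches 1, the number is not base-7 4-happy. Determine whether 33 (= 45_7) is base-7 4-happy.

33 = (4,5)_7 → 4⁴ + 5⁴ = 256 + 625 = 881
881 = (2,3,6,6)_7 → 2⁴ + 3⁴ + 6⁴ + 6⁴ = 16 + 81 + 1296 + 1296 = 2689
2689 = (1,0,5,6,1)_7 → 1⁴ + 0⁴ + 5⁴ + 6⁴ + 1⁴ = 1 + 0 + 625 + 1296 + 1 = 1923
1923 = (5,4,1,5)_7 → 5⁴ + 4⁴ + 1⁴ + 5⁴ = 625 + 256 + 1 + 625 = 1507
1507 = (4,2,5,2)_7 → 4⁴ + 2⁴ + 5⁴ + 2⁴ = 256 + 16 + 625 + 16 = 913
913 = (2,4,4,3)_7 → 2⁴ + 4⁴ + 4⁴ + 3⁴ = 16 + 256 + 256 + 81 = 609
609 = (1,5,3,0)_7 → 1⁴ + 5⁴ + 3⁴ + 0⁴ = 1 + 625 + 81 + 0 = 707
707 = (2,0,3,0)_7 → 2⁴ + 0⁴ + 3⁴ + 0⁴ = 16 + 0 + 81 + 0 = 97
97 = (1,6,6)_7 → 1⁴ + 6⁴ + 6⁴ = 1 + 1296 + 1296 = 2593
2593 = (1,0,3,6,3)_7 → 1⁴ + 0⁴ + 3⁴ + 6⁴ + 3⁴ = 1 + 0 + 81 + 1296 + 81 = 1459
1459 = (4,1,5,3)_7 → 4⁴ + 1⁴ + 5⁴ + 3⁴ = 256 + 1 + 625 + 81 = 963
963 = (2,5,4,4)_7 → 2⁴ + 5⁴ + 4⁴ + 4⁴ = 16 + 625 + 256 + 256 = 1153
1153 = (3,2,3,5)_7 → 3⁴ + 2⁴ + 3⁴ + 5⁴ = 81 + 16 + 81 + 625 = 803
803 = (2,2,2,5)_7 → 2⁴ + 2⁴ + 2⁴ + 5⁴ = 16 + 16 + 16 + 625 = 673
673 = (1,6,5,1)_7 → 1⁴ + 6⁴ + 5⁴ + 1⁴ = 1 + 1296 + 625 + 1 = 1923  — 1923 already seen; the sequence cycles without reaching 1.

not base-7 4-happy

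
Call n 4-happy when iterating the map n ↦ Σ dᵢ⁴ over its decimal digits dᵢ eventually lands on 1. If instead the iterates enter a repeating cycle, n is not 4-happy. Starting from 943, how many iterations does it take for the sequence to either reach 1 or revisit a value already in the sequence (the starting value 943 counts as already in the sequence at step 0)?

10

943 → 9⁴ + 4⁴ + 3⁴ = 6561 + 256 + 81 = 6898
6898 → 6⁴ + 8⁴ + 9⁴ + 8⁴ = 1296 + 4096 + 6561 + 4096 = 16049
16049 → 1⁴ + 6⁴ + 0⁴ + 4⁴ + 9⁴ = 1 + 1296 + 0 + 256 + 6561 = 8114
8114 → 8⁴ + 1⁴ + 1⁴ + 4⁴ = 4096 + 1 + 1 + 256 = 4354
4354 → 4⁴ + 3⁴ + 5⁴ + 4⁴ = 256 + 81 + 625 + 256 = 1218
1218 → 1⁴ + 2⁴ + 1⁴ + 8⁴ = 1 + 16 + 1 + 4096 = 4114
4114 → 4⁴ + 1⁴ + 1⁴ + 4⁴ = 256 + 1 + 1 + 256 = 514
514 → 5⁴ + 1⁴ + 4⁴ = 625 + 1 + 256 = 882
882 → 8⁴ + 8⁴ + 2⁴ = 4096 + 4096 + 16 = 8208
8208 → 8⁴ + 2⁴ + 0⁴ + 8⁴ = 4096 + 16 + 0 + 4096 = 8208  — 8208 repeats.
That took 10 steps.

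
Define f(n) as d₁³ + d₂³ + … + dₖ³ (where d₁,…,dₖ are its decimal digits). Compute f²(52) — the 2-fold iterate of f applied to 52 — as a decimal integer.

52 → 5³ + 2³ = 133
133 → 1³ + 3³ + 3³ = 55

55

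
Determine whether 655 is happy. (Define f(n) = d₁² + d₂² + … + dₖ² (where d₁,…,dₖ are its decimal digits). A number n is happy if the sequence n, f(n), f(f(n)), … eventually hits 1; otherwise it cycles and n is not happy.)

happy

655 → 6² + 5² + 5² = 86
86 → 8² + 6² = 100
100 → 1² + 0² + 0² = 1  — reached 1.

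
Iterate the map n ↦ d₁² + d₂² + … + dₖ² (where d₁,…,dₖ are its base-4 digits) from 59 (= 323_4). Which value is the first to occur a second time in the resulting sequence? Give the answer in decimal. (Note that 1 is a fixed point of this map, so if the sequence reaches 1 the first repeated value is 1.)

1

59 = (3,2,3)_4 → 3² + 2² + 3² = 9 + 4 + 9 = 22
22 = (1,1,2)_4 → 1² + 1² + 2² = 1 + 1 + 4 = 6
6 = (1,2)_4 → 1² + 2² = 1 + 4 = 5
5 = (1,1)_4 → 1² + 1² = 1 + 1 = 2
2 = (2)_4 → 2² = 4
4 = (1,0)_4 → 1² + 0² = 1 + 0 = 1  — reached the fixed point 1.
1 → 1, so 1 is the first repeated value.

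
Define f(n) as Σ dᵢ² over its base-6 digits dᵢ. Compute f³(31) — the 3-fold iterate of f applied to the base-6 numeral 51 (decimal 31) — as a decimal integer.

31 = (5,1)_6 → 5² + 1² = 26
26 = (4,2)_6 → 4² + 2² = 20
20 = (3,2)_6 → 3² + 2² = 13

13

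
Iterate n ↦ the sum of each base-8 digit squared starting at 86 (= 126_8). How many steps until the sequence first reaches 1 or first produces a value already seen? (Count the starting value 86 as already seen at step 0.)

4

86 = (1,2,6)_8 → 1² + 2² + 6² = 41
41 = (5,1)_8 → 5² + 1² = 26
26 = (3,2)_8 → 3² + 2² = 13
13 = (1,5)_8 → 1² + 5² = 26  — 26 repeats.
That took 4 steps.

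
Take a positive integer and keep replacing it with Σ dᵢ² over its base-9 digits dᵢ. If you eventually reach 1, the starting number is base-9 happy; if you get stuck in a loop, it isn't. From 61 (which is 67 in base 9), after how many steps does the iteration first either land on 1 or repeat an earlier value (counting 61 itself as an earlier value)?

61 = (6,7)_9 → 6² + 7² = 85
85 = (1,0,4)_9 → 1² + 0² + 4² = 17
17 = (1,8)_9 → 1² + 8² = 65
65 = (7,2)_9 → 7² + 2² = 53
53 = (5,8)_9 → 5² + 8² = 89
89 = (1,0,8)_9 → 1² + 0² + 8² = 65  — 65 repeats.
That took 6 steps.

6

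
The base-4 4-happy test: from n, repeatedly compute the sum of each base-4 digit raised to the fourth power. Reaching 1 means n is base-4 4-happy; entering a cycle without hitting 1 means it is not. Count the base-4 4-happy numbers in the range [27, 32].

4

27: 27 → 98 → 33 → 17 → 2 → 16 → 1  (reaches 1)
28: 28 → 82 → 18 → 17 → 2 → 16 → 1  (reaches 1)
29: 29 → 83 → 83  (repeats 83)
30: 30 → 98 → 33 → 17 → 2 → 16 → 1  (reaches 1)
31: 31 → 163 → 113 → 83 → 83  (repeats 83)
32: 32 → 16 → 1  (reaches 1)
base-4 4-happy: 27, 28, 30, 32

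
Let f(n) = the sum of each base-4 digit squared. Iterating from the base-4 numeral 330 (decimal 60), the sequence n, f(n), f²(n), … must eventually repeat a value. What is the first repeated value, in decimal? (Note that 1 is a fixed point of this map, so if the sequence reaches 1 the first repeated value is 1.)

60 = (3,3,0)_4 → 3² + 3² + 0² = 18
18 = (1,0,2)_4 → 1² + 0² + 2² = 5
5 = (1,1)_4 → 1² + 1² = 2
2 = (2)_4 → 2² = 4
4 = (1,0)_4 → 1² + 0² = 1  — reached the fixed point 1.
1 → 1, so 1 is the first repeated value.

1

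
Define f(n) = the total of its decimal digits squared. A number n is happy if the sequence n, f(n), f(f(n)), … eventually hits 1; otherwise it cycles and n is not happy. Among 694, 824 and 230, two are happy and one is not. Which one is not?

824

694: 694 → 133 → 19 → 82 → 68 → 100 → 1  — reaches 1 (happy)
824: 824 → 84 → 80 → 64 → 52 → 29 → 85 → 89 → 145 → 42 → 20 → 4 → 16 → 37 → 58 → 89  — repeats 89 (not happy)
230: 230 → 13 → 10 → 1  — reaches 1 (happy)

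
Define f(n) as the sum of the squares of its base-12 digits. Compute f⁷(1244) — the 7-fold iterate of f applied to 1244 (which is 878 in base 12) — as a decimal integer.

128

1244 = (8,7,8)_12 → 8² + 7² + 8² = 64 + 49 + 64 = 177
177 = (1,2,9)_12 → 1² + 2² + 9² = 1 + 4 + 81 = 86
86 = (7,2)_12 → 7² + 2² = 49 + 4 = 53
53 = (4,5)_12 → 4² + 5² = 16 + 25 = 41
41 = (3,5)_12 → 3² + 5² = 9 + 25 = 34
34 = (2,10)_12 → 2² + 10² = 4 + 100 = 104
104 = (8,8)_12 → 8² + 8² = 64 + 64 = 128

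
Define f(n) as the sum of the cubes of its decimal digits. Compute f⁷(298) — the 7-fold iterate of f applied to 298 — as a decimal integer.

298 → 2³ + 9³ + 8³ = 8 + 729 + 512 = 1249
1249 → 1³ + 2³ + 4³ + 9³ = 1 + 8 + 64 + 729 = 802
802 → 8³ + 0³ + 2³ = 512 + 0 + 8 = 520
520 → 5³ + 2³ + 0³ = 125 + 8 + 0 = 133
133 → 1³ + 3³ + 3³ = 1 + 27 + 27 = 55
55 → 5³ + 5³ = 125 + 125 = 250
250 → 2³ + 5³ + 0³ = 8 + 125 + 0 = 133

133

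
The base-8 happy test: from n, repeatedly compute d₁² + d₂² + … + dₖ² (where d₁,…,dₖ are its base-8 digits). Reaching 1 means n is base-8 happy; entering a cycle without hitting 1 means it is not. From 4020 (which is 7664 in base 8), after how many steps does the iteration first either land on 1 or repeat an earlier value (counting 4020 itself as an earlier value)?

7

4020 = (7,6,6,4)_8 → 137
137 = (2,1,1)_8 → 6
6 = (6)_8 → 36
36 = (4,4)_8 → 32
32 = (4,0)_8 → 16
16 = (2,0)_8 → 4
4 = (4)_8 → 16  — 16 repeats.
That took 7 steps.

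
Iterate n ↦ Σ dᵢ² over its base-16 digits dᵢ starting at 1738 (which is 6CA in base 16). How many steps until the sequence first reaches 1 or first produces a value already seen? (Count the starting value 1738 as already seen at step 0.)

8

1738 = (6,12,10)_16 → 6² + 12² + 10² = 36 + 144 + 100 = 280
280 = (1,1,8)_16 → 1² + 1² + 8² = 1 + 1 + 64 = 66
66 = (4,2)_16 → 4² + 2² = 16 + 4 = 20
20 = (1,4)_16 → 1² + 4² = 1 + 16 = 17
17 = (1,1)_16 → 1² + 1² = 1 + 1 = 2
2 = (2)_16 → 2² = 4
4 = (4)_16 → 4² = 16
16 = (1,0)_16 → 1² + 0² = 1 + 0 = 1  — reached 1.
That took 8 steps.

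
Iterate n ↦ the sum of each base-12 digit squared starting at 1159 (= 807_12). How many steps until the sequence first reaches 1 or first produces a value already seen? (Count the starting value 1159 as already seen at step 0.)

1159 = (8,0,7)_12 → 8² + 0² + 7² = 64 + 0 + 49 = 113
113 = (9,5)_12 → 9² + 5² = 81 + 25 = 106
106 = (8,10)_12 → 8² + 10² = 64 + 100 = 164
164 = (1,1,8)_12 → 1² + 1² + 8² = 1 + 1 + 64 = 66
66 = (5,6)_12 → 5² + 6² = 25 + 36 = 61
61 = (5,1)_12 → 5² + 1² = 25 + 1 = 26
26 = (2,2)_12 → 2² + 2² = 4 + 4 = 8
8 = (8)_12 → 8² = 64
64 = (5,4)_12 → 5² + 4² = 25 + 16 = 41
41 = (3,5)_12 → 3² + 5² = 9 + 25 = 34
34 = (2,10)_12 → 2² + 10² = 4 + 100 = 104
104 = (8,8)_12 → 8² + 8² = 64 + 64 = 128
128 = (10,8)_12 → 10² + 8² = 100 + 64 = 164  — 164 repeats.
That took 13 steps.

13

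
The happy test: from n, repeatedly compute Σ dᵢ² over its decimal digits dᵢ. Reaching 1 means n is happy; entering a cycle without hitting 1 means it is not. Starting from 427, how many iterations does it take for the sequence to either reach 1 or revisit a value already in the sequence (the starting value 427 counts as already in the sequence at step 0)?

427 → 4² + 2² + 7² = 16 + 4 + 49 = 69
69 → 6² + 9² = 36 + 81 = 117
117 → 1² + 1² + 7² = 1 + 1 + 49 = 51
51 → 5² + 1² = 25 + 1 = 26
26 → 2² + 6² = 4 + 36 = 40
40 → 4² + 0² = 16 + 0 = 16
16 → 1² + 6² = 1 + 36 = 37
37 → 3² + 7² = 9 + 49 = 58
58 → 5² + 8² = 25 + 64 = 89
89 → 8² + 9² = 64 + 81 = 145
145 → 1² + 4² + 5² = 1 + 16 + 25 = 42
42 → 4² + 2² = 16 + 4 = 20
20 → 2² + 0² = 4 + 0 = 4
4 → 4² = 16  — 16 repeats.
That took 14 steps.

14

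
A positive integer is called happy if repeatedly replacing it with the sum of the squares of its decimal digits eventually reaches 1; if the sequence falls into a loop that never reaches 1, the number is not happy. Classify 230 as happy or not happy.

happy

230 → 2² + 3² + 0² = 13
13 → 1² + 3² = 10
10 → 1² + 0² = 1  — reached 1.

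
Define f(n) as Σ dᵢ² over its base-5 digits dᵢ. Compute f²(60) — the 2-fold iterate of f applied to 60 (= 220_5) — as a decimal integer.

60 = (2,2,0)_5 → 2² + 2² + 0² = 8
8 = (1,3)_5 → 1² + 3² = 10

10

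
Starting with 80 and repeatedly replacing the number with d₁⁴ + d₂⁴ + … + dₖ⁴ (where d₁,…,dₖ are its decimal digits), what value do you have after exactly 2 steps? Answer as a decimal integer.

8113

80 → 8⁴ + 0⁴ = 4096 + 0 = 4096
4096 → 4⁴ + 0⁴ + 9⁴ + 6⁴ = 256 + 0 + 6561 + 1296 = 8113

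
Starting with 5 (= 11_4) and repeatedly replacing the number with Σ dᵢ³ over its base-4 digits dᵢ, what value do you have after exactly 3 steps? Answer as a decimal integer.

8

5 = (1,1)_4 → 1³ + 1³ = 2
2 = (2)_4 → 2³ = 8
8 = (2,0)_4 → 2³ + 0³ = 8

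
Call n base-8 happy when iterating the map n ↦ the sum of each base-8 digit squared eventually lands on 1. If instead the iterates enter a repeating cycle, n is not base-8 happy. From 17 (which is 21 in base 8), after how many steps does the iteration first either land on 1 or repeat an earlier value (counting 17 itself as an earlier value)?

4

17 = (2,1)_8 → 2² + 1² = 5
5 = (5)_8 → 5² = 25
25 = (3,1)_8 → 3² + 1² = 10
10 = (1,2)_8 → 1² + 2² = 5  — 5 repeats.
That took 4 steps.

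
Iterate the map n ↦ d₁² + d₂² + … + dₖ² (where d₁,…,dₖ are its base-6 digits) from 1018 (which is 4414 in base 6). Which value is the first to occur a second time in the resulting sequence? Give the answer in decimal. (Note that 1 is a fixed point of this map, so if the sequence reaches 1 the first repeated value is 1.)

1

1018 = (4,4,1,4)_6 → 49
49 = (1,2,1)_6 → 6
6 = (1,0)_6 → 1  — reached the fixed point 1.
1 → 1, so 1 is the first repeated value.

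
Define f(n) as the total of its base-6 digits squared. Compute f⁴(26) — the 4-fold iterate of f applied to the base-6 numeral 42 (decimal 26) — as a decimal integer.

25

26 = (4,2)_6 → 20
20 = (3,2)_6 → 13
13 = (2,1)_6 → 5
5 = (5)_6 → 25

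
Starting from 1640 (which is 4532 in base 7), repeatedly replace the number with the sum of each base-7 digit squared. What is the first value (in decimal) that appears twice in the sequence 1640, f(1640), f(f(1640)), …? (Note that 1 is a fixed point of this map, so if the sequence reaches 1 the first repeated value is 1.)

1640 = (4,5,3,2)_7 → 4² + 5² + 3² + 2² = 54
54 = (1,0,5)_7 → 1² + 0² + 5² = 26
26 = (3,5)_7 → 3² + 5² = 34
34 = (4,6)_7 → 4² + 6² = 52
52 = (1,0,3)_7 → 1² + 0² + 3² = 10
10 = (1,3)_7 → 1² + 3² = 10  — 10 already appeared earlier.

10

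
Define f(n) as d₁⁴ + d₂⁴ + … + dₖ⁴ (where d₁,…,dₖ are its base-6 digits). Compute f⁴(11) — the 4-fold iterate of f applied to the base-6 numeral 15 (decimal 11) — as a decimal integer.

114

11 = (1,5)_6 → 626
626 = (2,5,2,2)_6 → 673
673 = (3,0,4,1)_6 → 338
338 = (1,3,2,2)_6 → 114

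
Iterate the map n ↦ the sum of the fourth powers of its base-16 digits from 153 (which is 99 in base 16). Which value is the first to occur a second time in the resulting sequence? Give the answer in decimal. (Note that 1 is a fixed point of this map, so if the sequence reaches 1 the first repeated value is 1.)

153 = (9,9)_16 → 13122
13122 = (3,3,4,2)_16 → 434
434 = (1,11,2)_16 → 14658
14658 = (3,9,4,2)_16 → 6914
6914 = (1,11,0,2)_16 → 14658  — 14658 already appeared earlier.

14658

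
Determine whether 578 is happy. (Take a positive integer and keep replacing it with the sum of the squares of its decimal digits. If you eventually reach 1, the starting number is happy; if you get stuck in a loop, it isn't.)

not happy

578 → 5² + 7² + 8² = 25 + 49 + 64 = 138
138 → 1² + 3² + 8² = 1 + 9 + 64 = 74
74 → 7² + 4² = 49 + 16 = 65
65 → 6² + 5² = 36 + 25 = 61
61 → 6² + 1² = 36 + 1 = 37
37 → 3² + 7² = 9 + 49 = 58
58 → 5² + 8² = 25 + 64 = 89
89 → 8² + 9² = 64 + 81 = 145
145 → 1² + 4² + 5² = 1 + 16 + 25 = 42
42 → 4² + 2² = 16 + 4 = 20
20 → 2² + 0² = 4 + 0 = 4
4 → 4² = 16
16 → 1² + 6² = 1 + 36 = 37  — 37 already seen; the sequence cycles without reaching 1.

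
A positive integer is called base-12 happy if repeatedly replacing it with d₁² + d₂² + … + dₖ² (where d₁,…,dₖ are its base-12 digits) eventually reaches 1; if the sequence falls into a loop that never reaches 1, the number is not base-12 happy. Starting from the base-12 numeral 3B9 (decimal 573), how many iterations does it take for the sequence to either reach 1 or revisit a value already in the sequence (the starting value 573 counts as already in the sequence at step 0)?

573 = (3,11,9)_12 → 3² + 11² + 9² = 9 + 121 + 81 = 211
211 = (1,5,7)_12 → 1² + 5² + 7² = 1 + 25 + 49 = 75
75 = (6,3)_12 → 6² + 3² = 36 + 9 = 45
45 = (3,9)_12 → 3² + 9² = 9 + 81 = 90
90 = (7,6)_12 → 7² + 6² = 49 + 36 = 85
85 = (7,1)_12 → 7² + 1² = 49 + 1 = 50
50 = (4,2)_12 → 4² + 2² = 16 + 4 = 20
20 = (1,8)_12 → 1² + 8² = 1 + 64 = 65
65 = (5,5)_12 → 5² + 5² = 25 + 25 = 50  — 50 repeats.
That took 9 steps.

9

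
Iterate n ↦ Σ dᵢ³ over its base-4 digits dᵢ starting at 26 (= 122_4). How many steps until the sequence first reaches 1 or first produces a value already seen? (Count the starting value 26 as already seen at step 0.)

4

26 = (1,2,2)_4 → 1³ + 2³ + 2³ = 1 + 8 + 8 = 17
17 = (1,0,1)_4 → 1³ + 0³ + 1³ = 1 + 0 + 1 = 2
2 = (2)_4 → 2³ = 8
8 = (2,0)_4 → 2³ + 0³ = 8 + 0 = 8  — 8 repeats.
That took 4 steps.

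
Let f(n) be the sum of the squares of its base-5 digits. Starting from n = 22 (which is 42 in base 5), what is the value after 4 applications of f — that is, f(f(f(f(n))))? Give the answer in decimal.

4

22 = (4,2)_5 → 20
20 = (4,0)_5 → 16
16 = (3,1)_5 → 10
10 = (2,0)_5 → 4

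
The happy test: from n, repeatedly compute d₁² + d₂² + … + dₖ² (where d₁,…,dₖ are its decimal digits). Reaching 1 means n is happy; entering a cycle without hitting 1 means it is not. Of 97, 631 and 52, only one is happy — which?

97: 97 → 130 → 10 → 1  — reaches 1 (happy)
631: 631 → 46 → 52 → 29 → 85 → 89 → 145 → 42 → 20 → 4 → 16 → 37 → 58 → 89  — repeats 89 (not happy)
52: 52 → 29 → 85 → 89 → 145 → 42 → 20 → 4 → 16 → 37 → 58 → 89  — repeats 89 (not happy)

97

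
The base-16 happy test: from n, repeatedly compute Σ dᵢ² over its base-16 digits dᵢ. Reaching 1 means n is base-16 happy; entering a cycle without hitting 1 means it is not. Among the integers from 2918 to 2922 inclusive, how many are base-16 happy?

2918: 2918 → 193 → 145 → 82 → 29 → 170 → 200 → 208 → 169 → 181 → 146 → 85 → 50 → 13 → 169  — not base-16 happy
2919: 2919 → 206 → 340 → 42 → 104 → 100 → 52 → 25 → 82 → 29 → 170 → 200 → 208 → 169 → 181 → 146 → 85 → 50 → 13 → 169  — not base-16 happy
2920: 2920 → 221 → 338 → 30 → 197 → 169 → 181 → 146 → 85 → 50 → 13 → 169  — not base-16 happy
2921: 2921 → 238 → 392 → 129 → 65 → 17 → 2 → 4 → 16 → 1  — base-16 happy
2922: 2922 → 257 → 2 → 4 → 16 → 1  — base-16 happy
base-16 happy: 2921, 2922

2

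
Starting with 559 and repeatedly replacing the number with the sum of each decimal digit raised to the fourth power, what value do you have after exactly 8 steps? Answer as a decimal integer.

13139

559 → 5⁴ + 5⁴ + 9⁴ = 625 + 625 + 6561 = 7811
7811 → 7⁴ + 8⁴ + 1⁴ + 1⁴ = 2401 + 4096 + 1 + 1 = 6499
6499 → 6⁴ + 4⁴ + 9⁴ + 9⁴ = 1296 + 256 + 6561 + 6561 = 14674
14674 → 1⁴ + 4⁴ + 6⁴ + 7⁴ + 4⁴ = 1 + 256 + 1296 + 2401 + 256 = 4210
4210 → 4⁴ + 2⁴ + 1⁴ + 0⁴ = 256 + 16 + 1 + 0 = 273
273 → 2⁴ + 7⁴ + 3⁴ = 16 + 2401 + 81 = 2498
2498 → 2⁴ + 4⁴ + 9⁴ + 8⁴ = 16 + 256 + 6561 + 4096 = 10929
10929 → 1⁴ + 0⁴ + 9⁴ + 2⁴ + 9⁴ = 1 + 0 + 6561 + 16 + 6561 = 13139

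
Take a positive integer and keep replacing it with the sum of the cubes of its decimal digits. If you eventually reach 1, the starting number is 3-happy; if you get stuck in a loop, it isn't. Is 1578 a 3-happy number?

not 3-happy

1578 → 1³ + 5³ + 7³ + 8³ = 981
981 → 9³ + 8³ + 1³ = 1242
1242 → 1³ + 2³ + 4³ + 2³ = 81
81 → 8³ + 1³ = 513
513 → 5³ + 1³ + 3³ = 153
153 → 1³ + 5³ + 3³ = 153  — 153 already seen; the sequence cycles without reaching 1.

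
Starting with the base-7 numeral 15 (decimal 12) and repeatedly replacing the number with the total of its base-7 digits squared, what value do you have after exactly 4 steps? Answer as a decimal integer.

10

12 = (1,5)_7 → 1² + 5² = 26
26 = (3,5)_7 → 3² + 5² = 34
34 = (4,6)_7 → 4² + 6² = 52
52 = (1,0,3)_7 → 1² + 0² + 3² = 10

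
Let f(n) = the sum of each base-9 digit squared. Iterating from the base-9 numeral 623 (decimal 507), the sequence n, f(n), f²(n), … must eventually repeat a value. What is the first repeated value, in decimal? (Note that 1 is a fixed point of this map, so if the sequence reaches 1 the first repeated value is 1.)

41

507 = (6,2,3)_9 → 6² + 2² + 3² = 36 + 4 + 9 = 49
49 = (5,4)_9 → 5² + 4² = 25 + 16 = 41
41 = (4,5)_9 → 4² + 5² = 16 + 25 = 41  — 41 already appeared earlier.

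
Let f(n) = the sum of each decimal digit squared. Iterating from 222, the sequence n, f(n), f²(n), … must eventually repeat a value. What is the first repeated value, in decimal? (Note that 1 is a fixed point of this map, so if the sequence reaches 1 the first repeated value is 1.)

89

222 → 2² + 2² + 2² = 12
12 → 1² + 2² = 5
5 → 5² = 25
25 → 2² + 5² = 29
29 → 2² + 9² = 85
85 → 8² + 5² = 89
89 → 8² + 9² = 145
145 → 1² + 4² + 5² = 42
42 → 4² + 2² = 20
20 → 2² + 0² = 4
4 → 4² = 16
16 → 1² + 6² = 37
37 → 3² + 7² = 58
58 → 5² + 8² = 89  — 89 already appeared earlier.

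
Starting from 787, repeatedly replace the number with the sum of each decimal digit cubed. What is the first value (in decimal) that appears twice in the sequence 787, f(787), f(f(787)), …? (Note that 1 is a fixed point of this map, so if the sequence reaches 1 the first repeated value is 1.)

787 → 7³ + 8³ + 7³ = 1198
1198 → 1³ + 1³ + 9³ + 8³ = 1243
1243 → 1³ + 2³ + 4³ + 3³ = 100
100 → 1³ + 0³ + 0³ = 1  — reached the fixed point 1.
1 → 1, so 1 is the first repeated value.

1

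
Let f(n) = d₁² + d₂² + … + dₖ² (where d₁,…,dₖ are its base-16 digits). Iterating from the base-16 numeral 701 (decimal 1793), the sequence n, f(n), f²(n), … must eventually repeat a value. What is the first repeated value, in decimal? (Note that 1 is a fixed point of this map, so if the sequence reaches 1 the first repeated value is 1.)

1793 = (7,0,1)_16 → 7² + 0² + 1² = 49 + 0 + 1 = 50
50 = (3,2)_16 → 3² + 2² = 9 + 4 = 13
13 = (13)_16 → 13² = 169
169 = (10,9)_16 → 10² + 9² = 100 + 81 = 181
181 = (11,5)_16 → 11² + 5² = 121 + 25 = 146
146 = (9,2)_16 → 9² + 2² = 81 + 4 = 85
85 = (5,5)_16 → 5² + 5² = 25 + 25 = 50  — 50 already appeared earlier.

50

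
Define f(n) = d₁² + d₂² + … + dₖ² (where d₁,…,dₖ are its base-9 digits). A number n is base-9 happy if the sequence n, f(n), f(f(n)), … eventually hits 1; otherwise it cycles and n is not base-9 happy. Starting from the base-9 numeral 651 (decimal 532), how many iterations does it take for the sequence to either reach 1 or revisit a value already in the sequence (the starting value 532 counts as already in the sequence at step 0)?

7

532 = (6,5,1)_9 → 6² + 5² + 1² = 62
62 = (6,8)_9 → 6² + 8² = 100
100 = (1,2,1)_9 → 1² + 2² + 1² = 6
6 = (6)_9 → 6² = 36
36 = (4,0)_9 → 4² + 0² = 16
16 = (1,7)_9 → 1² + 7² = 50
50 = (5,5)_9 → 5² + 5² = 50  — 50 repeats.
That took 7 steps.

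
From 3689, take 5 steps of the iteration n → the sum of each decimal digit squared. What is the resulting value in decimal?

1

3689 → 3² + 6² + 8² + 9² = 9 + 36 + 64 + 81 = 190
190 → 1² + 9² + 0² = 1 + 81 + 0 = 82
82 → 8² + 2² = 64 + 4 = 68
68 → 6² + 8² = 36 + 64 = 100
100 → 1² + 0² + 0² = 1 + 0 + 0 = 1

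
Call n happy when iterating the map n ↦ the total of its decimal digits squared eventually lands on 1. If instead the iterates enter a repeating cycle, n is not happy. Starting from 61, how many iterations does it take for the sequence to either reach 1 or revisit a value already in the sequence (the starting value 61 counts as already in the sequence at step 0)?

9

61 → 6² + 1² = 36 + 1 = 37
37 → 3² + 7² = 9 + 49 = 58
58 → 5² + 8² = 25 + 64 = 89
89 → 8² + 9² = 64 + 81 = 145
145 → 1² + 4² + 5² = 1 + 16 + 25 = 42
42 → 4² + 2² = 16 + 4 = 20
20 → 2² + 0² = 4 + 0 = 4
4 → 4² = 16
16 → 1² + 6² = 1 + 36 = 37  — 37 repeats.
That took 9 steps.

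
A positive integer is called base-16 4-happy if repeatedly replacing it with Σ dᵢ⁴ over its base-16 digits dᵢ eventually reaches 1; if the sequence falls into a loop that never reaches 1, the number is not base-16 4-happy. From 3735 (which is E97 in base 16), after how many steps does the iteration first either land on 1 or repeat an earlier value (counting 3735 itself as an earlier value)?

15

3735 = (14,9,7)_16 → 14⁴ + 9⁴ + 7⁴ = 47378
47378 = (11,9,1,2)_16 → 11⁴ + 9⁴ + 1⁴ + 2⁴ = 21219
21219 = (5,2,14,3)_16 → 5⁴ + 2⁴ + 14⁴ + 3⁴ = 39138
39138 = (9,8,14,2)_16 → 9⁴ + 8⁴ + 14⁴ + 2⁴ = 49089
49089 = (11,15,12,1)_16 → 11⁴ + 15⁴ + 12⁴ + 1⁴ = 86003
86003 = (1,4,15,15,3)_16 → 1⁴ + 4⁴ + 15⁴ + 15⁴ + 3⁴ = 101588
101588 = (1,8,12,13,4)_16 → 1⁴ + 8⁴ + 12⁴ + 13⁴ + 4⁴ = 53650
53650 = (13,1,9,2)_16 → 13⁴ + 1⁴ + 9⁴ + 2⁴ = 35139
35139 = (8,9,4,3)_16 → 8⁴ + 9⁴ + 4⁴ + 3⁴ = 10994
10994 = (2,10,15,2)_16 → 2⁴ + 10⁴ + 15⁴ + 2⁴ = 60657
60657 = (14,12,15,1)_16 → 14⁴ + 12⁴ + 15⁴ + 1⁴ = 109778
109778 = (1,10,12,13,2)_16 → 1⁴ + 10⁴ + 12⁴ + 13⁴ + 2⁴ = 59314
59314 = (14,7,11,2)_16 → 14⁴ + 7⁴ + 11⁴ + 2⁴ = 55474
55474 = (13,8,11,2)_16 → 13⁴ + 8⁴ + 11⁴ + 2⁴ = 47314
47314 = (11,8,13,2)_16 → 11⁴ + 8⁴ + 13⁴ + 2⁴ = 47314  — 47314 repeats.
That took 15 steps.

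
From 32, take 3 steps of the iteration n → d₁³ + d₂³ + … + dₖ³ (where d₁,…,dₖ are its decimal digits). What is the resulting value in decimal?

32 → 3³ + 2³ = 35
35 → 3³ + 5³ = 152
152 → 1³ + 5³ + 2³ = 134

134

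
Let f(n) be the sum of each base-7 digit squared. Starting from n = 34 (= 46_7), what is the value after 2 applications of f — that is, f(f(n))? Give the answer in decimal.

34 = (4,6)_7 → 4² + 6² = 52
52 = (1,0,3)_7 → 1² + 0² + 3² = 10

10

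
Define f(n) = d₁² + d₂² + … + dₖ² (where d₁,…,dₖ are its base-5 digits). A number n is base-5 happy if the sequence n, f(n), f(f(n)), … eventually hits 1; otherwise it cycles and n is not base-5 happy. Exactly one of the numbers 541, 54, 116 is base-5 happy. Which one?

541

541: 541 → 27 → 5 → 1  — reaches 1 (base-5 happy)
54: 54 → 20 → 16 → 10 → 4 → 16  — repeats 16 (not base-5 happy)
116: 116 → 26 → 2 → 4 → 16 → 10 → 4  — repeats 4 (not base-5 happy)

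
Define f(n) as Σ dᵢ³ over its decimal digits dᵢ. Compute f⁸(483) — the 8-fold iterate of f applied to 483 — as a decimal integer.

153

483 → 4³ + 8³ + 3³ = 603
603 → 6³ + 0³ + 3³ = 243
243 → 2³ + 4³ + 3³ = 99
99 → 9³ + 9³ = 1458
1458 → 1³ + 4³ + 5³ + 8³ = 702
702 → 7³ + 0³ + 2³ = 351
351 → 3³ + 5³ + 1³ = 153
153 → 1³ + 5³ + 3³ = 153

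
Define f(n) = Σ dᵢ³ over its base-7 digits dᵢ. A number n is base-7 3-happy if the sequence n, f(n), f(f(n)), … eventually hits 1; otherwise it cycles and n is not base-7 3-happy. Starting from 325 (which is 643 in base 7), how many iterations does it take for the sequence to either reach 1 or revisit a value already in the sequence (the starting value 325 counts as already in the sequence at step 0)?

4

325 = (6,4,3)_7 → 6³ + 4³ + 3³ = 307
307 = (6,1,6)_7 → 6³ + 1³ + 6³ = 433
433 = (1,1,5,6)_7 → 1³ + 1³ + 5³ + 6³ = 343
343 = (1,0,0,0)_7 → 1³ + 0³ + 0³ + 0³ = 1  — reached 1.
That took 4 steps.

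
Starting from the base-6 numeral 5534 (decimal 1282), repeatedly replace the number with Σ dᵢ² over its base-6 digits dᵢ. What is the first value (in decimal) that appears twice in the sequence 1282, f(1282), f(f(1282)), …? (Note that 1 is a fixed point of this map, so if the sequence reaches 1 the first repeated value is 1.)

13

1282 = (5,5,3,4)_6 → 75
75 = (2,0,3)_6 → 13
13 = (2,1)_6 → 5
5 = (5)_6 → 25
25 = (4,1)_6 → 17
17 = (2,5)_6 → 29
29 = (4,5)_6 → 41
41 = (1,0,5)_6 → 26
26 = (4,2)_6 → 20
20 = (3,2)_6 → 13  — 13 already appeared earlier.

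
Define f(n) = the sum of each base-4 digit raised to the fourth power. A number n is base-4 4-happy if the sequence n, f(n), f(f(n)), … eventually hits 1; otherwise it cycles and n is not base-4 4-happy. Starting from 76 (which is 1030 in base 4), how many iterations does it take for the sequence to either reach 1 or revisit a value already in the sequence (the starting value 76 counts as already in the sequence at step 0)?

76 = (1,0,3,0)_4 → 82
82 = (1,1,0,2)_4 → 18
18 = (1,0,2)_4 → 17
17 = (1,0,1)_4 → 2
2 = (2)_4 → 16
16 = (1,0,0)_4 → 1  — reached 1.
That took 6 steps.

6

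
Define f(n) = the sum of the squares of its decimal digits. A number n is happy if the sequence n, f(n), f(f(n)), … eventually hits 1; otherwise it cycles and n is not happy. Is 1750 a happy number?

not happy

1750 → 1² + 7² + 5² + 0² = 1 + 49 + 25 + 0 = 75
75 → 7² + 5² = 49 + 25 = 74
74 → 7² + 4² = 49 + 16 = 65
65 → 6² + 5² = 36 + 25 = 61
61 → 6² + 1² = 36 + 1 = 37
37 → 3² + 7² = 9 + 49 = 58
58 → 5² + 8² = 25 + 64 = 89
89 → 8² + 9² = 64 + 81 = 145
145 → 1² + 4² + 5² = 1 + 16 + 25 = 42
42 → 4² + 2² = 16 + 4 = 20
20 → 2² + 0² = 4 + 0 = 4
4 → 4² = 16
16 → 1² + 6² = 1 + 36 = 37  — 37 already seen; the sequence cycles without reaching 1.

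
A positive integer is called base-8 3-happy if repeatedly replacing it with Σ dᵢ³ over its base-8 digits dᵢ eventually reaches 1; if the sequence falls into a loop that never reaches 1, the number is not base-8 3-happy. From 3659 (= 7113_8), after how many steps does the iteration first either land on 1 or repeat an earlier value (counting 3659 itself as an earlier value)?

3659 = (7,1,1,3)_8 → 7³ + 1³ + 1³ + 3³ = 343 + 1 + 1 + 27 = 372
372 = (5,6,4)_8 → 5³ + 6³ + 4³ = 125 + 216 + 64 = 405
405 = (6,2,5)_8 → 6³ + 2³ + 5³ = 216 + 8 + 125 = 349
349 = (5,3,5)_8 → 5³ + 3³ + 5³ = 125 + 27 + 125 = 277
277 = (4,2,5)_8 → 4³ + 2³ + 5³ = 64 + 8 + 125 = 197
197 = (3,0,5)_8 → 3³ + 0³ + 5³ = 27 + 0 + 125 = 152
152 = (2,3,0)_8 → 2³ + 3³ + 0³ = 8 + 27 + 0 = 35
35 = (4,3)_8 → 4³ + 3³ = 64 + 27 = 91
91 = (1,3,3)_8 → 1³ + 3³ + 3³ = 1 + 27 + 27 = 55
55 = (6,7)_8 → 6³ + 7³ = 216 + 343 = 559
559 = (1,0,5,7)_8 → 1³ + 0³ + 5³ + 7³ = 1 + 0 + 125 + 343 = 469
469 = (7,2,5)_8 → 7³ + 2³ + 5³ = 343 + 8 + 125 = 476
476 = (7,3,4)_8 → 7³ + 3³ + 4³ = 343 + 27 + 64 = 434
434 = (6,6,2)_8 → 6³ + 6³ + 2³ = 216 + 216 + 8 = 440
440 = (6,7,0)_8 → 6³ + 7³ + 0³ = 216 + 343 + 0 = 559  — 559 repeats.
That took 15 steps.

15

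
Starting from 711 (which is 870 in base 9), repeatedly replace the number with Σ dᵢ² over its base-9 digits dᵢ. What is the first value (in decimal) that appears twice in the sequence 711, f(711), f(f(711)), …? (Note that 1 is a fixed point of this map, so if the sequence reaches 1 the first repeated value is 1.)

711 = (8,7,0)_9 → 8² + 7² + 0² = 64 + 49 + 0 = 113
113 = (1,3,5)_9 → 1² + 3² + 5² = 1 + 9 + 25 = 35
35 = (3,8)_9 → 3² + 8² = 9 + 64 = 73
73 = (8,1)_9 → 8² + 1² = 64 + 1 = 65
65 = (7,2)_9 → 7² + 2² = 49 + 4 = 53
53 = (5,8)_9 → 5² + 8² = 25 + 64 = 89
89 = (1,0,8)_9 → 1² + 0² + 8² = 1 + 0 + 64 = 65  — 65 already appeared earlier.

65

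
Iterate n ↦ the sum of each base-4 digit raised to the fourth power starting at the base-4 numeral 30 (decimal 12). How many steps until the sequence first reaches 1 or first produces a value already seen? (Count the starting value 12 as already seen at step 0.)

12 = (3,0)_4 → 3⁴ + 0⁴ = 81 + 0 = 81
81 = (1,1,0,1)_4 → 1⁴ + 1⁴ + 0⁴ + 1⁴ = 1 + 1 + 0 + 1 = 3
3 = (3)_4 → 3⁴ = 81  — 81 repeats.
That took 3 steps.

3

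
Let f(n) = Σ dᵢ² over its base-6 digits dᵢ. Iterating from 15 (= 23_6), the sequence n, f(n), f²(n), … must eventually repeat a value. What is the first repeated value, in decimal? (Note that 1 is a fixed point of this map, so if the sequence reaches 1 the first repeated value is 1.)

15 = (2,3)_6 → 2² + 3² = 13
13 = (2,1)_6 → 2² + 1² = 5
5 = (5)_6 → 5² = 25
25 = (4,1)_6 → 4² + 1² = 17
17 = (2,5)_6 → 2² + 5² = 29
29 = (4,5)_6 → 4² + 5² = 41
41 = (1,0,5)_6 → 1² + 0² + 5² = 26
26 = (4,2)_6 → 4² + 2² = 20
20 = (3,2)_6 → 3² + 2² = 13  — 13 already appeared earlier.

13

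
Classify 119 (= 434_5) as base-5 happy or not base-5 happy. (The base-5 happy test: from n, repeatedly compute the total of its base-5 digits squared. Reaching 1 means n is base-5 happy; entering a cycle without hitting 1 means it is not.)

119 = (4,3,4)_5 → 4² + 3² + 4² = 41
41 = (1,3,1)_5 → 1² + 3² + 1² = 11
11 = (2,1)_5 → 2² + 1² = 5
5 = (1,0)_5 → 1² + 0² = 1  — reached 1.

base-5 happy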